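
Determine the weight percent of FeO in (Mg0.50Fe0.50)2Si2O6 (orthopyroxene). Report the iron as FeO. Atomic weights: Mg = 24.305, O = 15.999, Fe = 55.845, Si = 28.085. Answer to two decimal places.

M((Mg0.50Fe0.50)2Si2O6) = 232.314 g/mol; M(FeO) = 71.844 g/mol.
Moles FeO per formula unit = 1 Fe ÷ 1 = 1.0000.
FeO fraction = (1.0000 × 71.844) / 232.314 = 71.844/232.314 = 0.3093.

30.93 wt%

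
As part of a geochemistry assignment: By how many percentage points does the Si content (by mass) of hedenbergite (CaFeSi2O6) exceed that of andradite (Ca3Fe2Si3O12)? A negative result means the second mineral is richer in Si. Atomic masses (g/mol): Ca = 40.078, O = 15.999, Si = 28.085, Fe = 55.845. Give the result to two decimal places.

6.06 percentage points

M(CaFeSi2O6) = 248.087 g/mol, so wt% Si = 56.170/248.087 × 100 = 22.64%.
M(Ca3Fe2Si3O12) = 508.167 g/mol, so wt% Si = 84.255/508.167 × 100 = 16.58%.
22.64 − 16.58 = 6.06 pp.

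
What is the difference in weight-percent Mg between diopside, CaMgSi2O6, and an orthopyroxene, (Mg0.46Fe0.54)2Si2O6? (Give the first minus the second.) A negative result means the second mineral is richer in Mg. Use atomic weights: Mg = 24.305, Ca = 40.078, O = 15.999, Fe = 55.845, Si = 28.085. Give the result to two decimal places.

M(CaMgSi2O6) = 216.547 g/mol, so wt% Mg = 24.305/216.547 × 100 = 11.22%.
M((Mg0.46Fe0.54)2Si2O6) = 234.837 g/mol, so wt% Mg = 22.361/234.837 × 100 = 9.52%.
11.22 − 9.52 = 1.70 pp.

1.70 percentage points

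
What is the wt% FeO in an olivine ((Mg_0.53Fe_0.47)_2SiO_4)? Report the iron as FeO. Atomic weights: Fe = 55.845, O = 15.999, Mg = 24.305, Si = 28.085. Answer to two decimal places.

39.65 wt%

Molar mass of (Mg_0.53Fe_0.47)_2SiO_4 = 1.06·24.305 + 0.94·55.845 + 1·28.085 + 4·15.999 = 170.339 g/mol.
Each formula unit contains 0.94 Fe, equivalent to 0.94/1 = 0.9400 mol FeO.
M(FeO) = 1×55.845 + 1×15.999 = 71.844 g/mol.
Mass of FeO per formula unit = 0.9400 × 71.844 = 67.533 g.
FeO wt% = 67.533 / 170.339 × 100 = 39.65%.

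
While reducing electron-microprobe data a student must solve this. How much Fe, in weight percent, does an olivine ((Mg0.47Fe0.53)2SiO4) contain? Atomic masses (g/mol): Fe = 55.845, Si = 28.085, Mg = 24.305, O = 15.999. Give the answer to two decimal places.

Molar mass of (Mg0.47Fe0.53)2SiO4: 0.94·24.305 + 1.06·55.845 + 1·28.085 + 4·15.999 = 174.123 g/mol.
Mass of Fe per formula unit: 1.06 × 55.845 = 59.196 g.
Weight fraction Fe = 59.196 / 174.123 = 0.3400.

34.00 weight percent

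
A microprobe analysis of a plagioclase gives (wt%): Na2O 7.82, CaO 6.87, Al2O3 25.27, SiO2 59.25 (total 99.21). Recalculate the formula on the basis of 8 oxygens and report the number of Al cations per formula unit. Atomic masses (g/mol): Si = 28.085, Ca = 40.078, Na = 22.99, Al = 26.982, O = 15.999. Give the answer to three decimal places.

Na2O (M=61.979): mol = 0.12617; Na = 0.25234, O = 0.12617.
CaO (M=56.077): mol = 0.12251; Ca = 0.12251, O = 0.12251.
Al2O3 (M=101.961): mol = 0.24784; Al = 0.49568, O = 0.74352.
SiO2 (M=60.083): mol = 0.98614; Si = 0.98614, O = 1.97228.
ΣO = 2.96448; factor = 8/ΣO = 2.69862.
Al apfu = 0.49568 × 2.69862 = 1.338.

1.338 Al apfu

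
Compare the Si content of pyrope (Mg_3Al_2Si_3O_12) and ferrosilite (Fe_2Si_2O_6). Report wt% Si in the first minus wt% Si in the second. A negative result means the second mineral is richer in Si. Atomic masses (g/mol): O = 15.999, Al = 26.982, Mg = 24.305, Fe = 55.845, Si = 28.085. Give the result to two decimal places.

Si in Mg_3Al_2Si_3O_12: molar mass 403.122 g/mol; 3×28.085 = 84.255 g → 20.90 wt%.
Si in Fe_2Si_2O_6: molar mass 263.854 g/mol; 2×28.085 = 56.170 g → 21.29 wt%.
Difference = 20.90 − 21.29 = -0.39 percentage points.

-0.39 percentage points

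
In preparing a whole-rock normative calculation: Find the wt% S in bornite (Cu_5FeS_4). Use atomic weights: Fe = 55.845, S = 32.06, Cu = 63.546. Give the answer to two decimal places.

M(Cu_5FeS_4) = 501.815 g/mol.
S contributes 4 × 32.06 = 128.240 g per mole.
128.240/501.815 = 0.2556 → 25.56%.

25.56 mass %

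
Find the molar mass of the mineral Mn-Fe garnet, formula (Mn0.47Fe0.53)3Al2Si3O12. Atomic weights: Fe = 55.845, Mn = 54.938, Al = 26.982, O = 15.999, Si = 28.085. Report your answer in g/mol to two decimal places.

496.46 g/mol

M = 1.41×54.938 + 1.59×55.845 + 2×26.982 + 3×28.085 + 12×15.999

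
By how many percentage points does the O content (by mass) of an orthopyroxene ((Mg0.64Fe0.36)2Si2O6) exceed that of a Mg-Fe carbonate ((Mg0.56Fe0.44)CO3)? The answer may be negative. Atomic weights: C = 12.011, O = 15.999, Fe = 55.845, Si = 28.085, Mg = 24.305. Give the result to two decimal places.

M((Mg0.64Fe0.36)2Si2O6) = 223.483 g/mol, so wt% O = 95.994/223.483 × 100 = 42.95%.
M((Mg0.56Fe0.44)CO3) = 98.191 g/mol, so wt% O = 47.997/98.191 × 100 = 48.88%.
42.95 − 48.88 = -5.93 pp.

-5.93 percentage points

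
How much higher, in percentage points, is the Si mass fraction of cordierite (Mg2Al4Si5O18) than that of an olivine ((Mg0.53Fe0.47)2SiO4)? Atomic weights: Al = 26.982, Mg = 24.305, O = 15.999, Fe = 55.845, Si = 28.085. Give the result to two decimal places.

M(Mg2Al4Si5O18) = 584.945 g/mol, so wt% Si = 140.425/584.945 × 100 = 24.01%.
M((Mg0.53Fe0.47)2SiO4) = 170.339 g/mol, so wt% Si = 28.085/170.339 × 100 = 16.49%.
24.01 − 16.49 = 7.52 pp.

7.52 percentage points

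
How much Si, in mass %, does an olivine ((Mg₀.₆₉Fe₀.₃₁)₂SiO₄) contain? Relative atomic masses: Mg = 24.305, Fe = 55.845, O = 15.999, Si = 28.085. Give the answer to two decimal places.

17.53 mass %

Molar mass of (Mg₀.₆₉Fe₀.₃₁)₂SiO₄: 1.38·24.305 + 0.62·55.845 + 1·28.085 + 4·15.999 = 160.246 g/mol.
Mass of Si per formula unit: 1 × 28.085 = 28.085 g.
Weight fraction Si = 28.085 / 160.246 = 0.1753.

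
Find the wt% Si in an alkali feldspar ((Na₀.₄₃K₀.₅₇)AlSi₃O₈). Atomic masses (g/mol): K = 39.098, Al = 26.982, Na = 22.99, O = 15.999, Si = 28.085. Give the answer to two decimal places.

M((Na₀.₄₃K₀.₅₇)AlSi₃O₈) = 271.401 g/mol.
Si contributes 3 × 28.085 = 84.255 g per mole.
84.255/271.401 = 0.3104 → 31.04%.

31.04 mass %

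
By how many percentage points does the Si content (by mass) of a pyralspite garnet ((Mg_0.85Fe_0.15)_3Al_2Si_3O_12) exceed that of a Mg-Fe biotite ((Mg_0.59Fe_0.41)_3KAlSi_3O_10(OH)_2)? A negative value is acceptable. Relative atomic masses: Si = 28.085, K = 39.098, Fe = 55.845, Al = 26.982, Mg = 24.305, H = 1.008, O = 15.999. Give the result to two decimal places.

Si in (Mg_0.85Fe_0.15)_3Al_2Si_3O_12: molar mass 417.315 g/mol; 3×28.085 = 84.255 g → 20.19 wt%.
Si in (Mg_0.59Fe_0.41)_3KAlSi_3O_10(OH)_2: molar mass 456.048 g/mol; 3×28.085 = 84.255 g → 18.48 wt%.
Difference = 20.19 − 18.48 = 1.71 percentage points.

1.71 percentage points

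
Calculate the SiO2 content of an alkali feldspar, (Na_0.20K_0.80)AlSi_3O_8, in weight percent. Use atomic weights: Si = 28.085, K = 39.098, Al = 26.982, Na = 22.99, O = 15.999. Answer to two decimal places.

Molar mass of (Na_0.20K_0.80)AlSi_3O_8 = 0.20×22.99 + 0.80×39.098 + 1×26.982 + 3×28.085 + 8×15.999 = 275.105 g/mol.
Each formula unit contains 3 Si, equivalent to 3/1 = 3.0000 mol SiO2.
M(SiO2) = 1×28.085 + 2×15.999 = 60.083 g/mol.
Mass of SiO2 per formula unit = 3.0000 × 60.083 = 180.249 g.
SiO2 wt% = 180.249 / 275.105 × 100 = 65.52%.

65.52 wt%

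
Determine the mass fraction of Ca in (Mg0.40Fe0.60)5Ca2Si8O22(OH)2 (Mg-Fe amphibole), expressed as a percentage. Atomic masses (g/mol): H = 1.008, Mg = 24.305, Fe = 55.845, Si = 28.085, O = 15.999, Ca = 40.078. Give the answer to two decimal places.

8.84 wt%

Formula mass = 2×24.305 + 3×55.845 + 2×40.078 + 8×28.085 + 24×15.999 + 2×1.008 = 906.973 g/mol, of which 80.156 g is Ca.
So Ca makes up 80.156/906.973 = 0.0884 of the mass, i.e. 8.84%.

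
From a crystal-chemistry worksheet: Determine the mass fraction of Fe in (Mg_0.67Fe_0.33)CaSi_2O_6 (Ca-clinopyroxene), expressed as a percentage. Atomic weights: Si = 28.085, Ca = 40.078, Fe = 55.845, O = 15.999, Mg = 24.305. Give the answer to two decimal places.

M((Mg_0.67Fe_0.33)CaSi_2O_6) = 226.955 g/mol.
Fe contributes 0.33 × 55.845 = 18.429 g per mole.
18.429/226.955 = 0.0812 → 8.12%.

8.12 weight percent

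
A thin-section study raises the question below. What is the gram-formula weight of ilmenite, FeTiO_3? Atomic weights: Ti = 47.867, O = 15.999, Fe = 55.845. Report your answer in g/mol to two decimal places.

151.71 g/mol

The formula mass is the sum 1*55.845 + 1*47.867 + 3*15.999.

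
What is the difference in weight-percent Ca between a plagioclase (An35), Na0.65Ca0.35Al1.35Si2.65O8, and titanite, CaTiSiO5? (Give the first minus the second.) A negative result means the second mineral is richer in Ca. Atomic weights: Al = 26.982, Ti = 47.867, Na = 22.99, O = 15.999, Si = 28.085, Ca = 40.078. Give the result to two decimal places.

-15.21 percentage points

First mineral: 14.027 g Ca in 267.814 g formula = 5.24 wt% Ca.
Second mineral: 40.078 g Ca in 196.025 g formula = 20.45 wt% Ca.
5.24% − 20.45% gives a difference of -15.21 percentage points.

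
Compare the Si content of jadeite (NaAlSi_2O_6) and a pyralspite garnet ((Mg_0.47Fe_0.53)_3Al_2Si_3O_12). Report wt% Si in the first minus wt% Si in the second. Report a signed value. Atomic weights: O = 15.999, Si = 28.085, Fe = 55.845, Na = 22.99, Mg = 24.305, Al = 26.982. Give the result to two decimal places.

Si in NaAlSi_2O_6: molar mass 202.136 g/mol; 2×28.085 = 56.170 g → 27.79 wt%.
Si in (Mg_0.47Fe_0.53)_3Al_2Si_3O_12: molar mass 453.271 g/mol; 3×28.085 = 84.255 g → 18.59 wt%.
Difference = 27.79 − 18.59 = 9.20 percentage points.

9.20 percentage points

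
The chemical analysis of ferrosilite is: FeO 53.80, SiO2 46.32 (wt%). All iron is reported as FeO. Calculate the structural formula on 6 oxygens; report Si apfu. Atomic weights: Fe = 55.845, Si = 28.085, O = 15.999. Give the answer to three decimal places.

FeO: 53.80/71.844 = 0.74884 mol → 0.74884 mol Fe, 0.74884 mol O.
SiO2: 46.32/60.083 = 0.77093 mol → 0.77093 mol Si, 1.54186 mol O.
Total oxygen = 2.29070 mol. Normalization factor = 6/2.29070 = 2.61929.
Si per 6 O = 0.77093 × 2.61929 = 2.019.

2.019 Si apfu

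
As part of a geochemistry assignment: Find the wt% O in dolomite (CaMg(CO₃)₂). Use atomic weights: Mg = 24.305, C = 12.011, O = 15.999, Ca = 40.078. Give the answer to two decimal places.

52.06 wt%

Formula mass = 1×40.078 + 1×24.305 + 2×12.011 + 6×15.999 = 184.399 g/mol, of which 95.994 g is O.
So O makes up 95.994/184.399 = 0.5206 of the mass, i.e. 52.06%.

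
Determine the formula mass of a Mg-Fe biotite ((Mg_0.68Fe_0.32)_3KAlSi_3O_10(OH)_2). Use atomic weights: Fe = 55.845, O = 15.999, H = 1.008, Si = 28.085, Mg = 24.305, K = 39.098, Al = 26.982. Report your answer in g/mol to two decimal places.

447.53 g/mol

M = 2.04*24.305 + 0.96*55.845 + 1*39.098 + 1*26.982 + 3*28.085 + 12*15.999 + 2*1.008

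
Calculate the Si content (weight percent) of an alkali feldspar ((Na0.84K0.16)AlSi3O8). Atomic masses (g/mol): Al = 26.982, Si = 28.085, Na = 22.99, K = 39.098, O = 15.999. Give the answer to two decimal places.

31.82 weight percent

Formula mass = 0.84·22.99 + 0.16·39.098 + 1·26.982 + 3·28.085 + 8·15.999 = 264.796 g/mol, of which 84.255 g is Si.
So Si makes up 84.255/264.796 = 0.3182 of the mass, i.e. 31.82%.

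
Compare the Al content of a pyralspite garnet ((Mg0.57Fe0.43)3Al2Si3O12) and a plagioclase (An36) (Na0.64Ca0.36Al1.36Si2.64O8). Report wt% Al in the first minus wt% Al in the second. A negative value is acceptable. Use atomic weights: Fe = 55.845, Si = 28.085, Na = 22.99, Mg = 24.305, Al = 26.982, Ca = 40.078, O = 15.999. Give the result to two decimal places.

First mineral: 53.964 g Al in 443.809 g formula = 12.16 wt% Al.
Second mineral: 36.696 g Al in 267.974 g formula = 13.69 wt% Al.
12.16% − 13.69% gives a difference of -1.53 percentage points.

-1.53 percentage points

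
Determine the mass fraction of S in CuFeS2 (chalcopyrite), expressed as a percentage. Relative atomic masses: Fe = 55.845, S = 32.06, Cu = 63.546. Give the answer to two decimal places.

Molar mass of CuFeS2: 1×63.546 + 1×55.845 + 2×32.06 = 183.511 g/mol.
Mass of S per formula unit: 2 × 32.06 = 64.120 g.
Weight fraction S = 64.120 / 183.511 = 0.3494.

34.94 wt%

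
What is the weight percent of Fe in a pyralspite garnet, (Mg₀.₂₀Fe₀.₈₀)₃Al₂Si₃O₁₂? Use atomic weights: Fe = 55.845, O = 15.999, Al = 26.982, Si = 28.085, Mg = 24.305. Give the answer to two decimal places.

M((Mg₀.₂₀Fe₀.₈₀)₃Al₂Si₃O₁₂) = 478.818 g/mol.
Fe contributes 2.40 × 55.845 = 134.028 g per mole.
134.028/478.818 = 0.2799 → 27.99%.

27.99 weight percent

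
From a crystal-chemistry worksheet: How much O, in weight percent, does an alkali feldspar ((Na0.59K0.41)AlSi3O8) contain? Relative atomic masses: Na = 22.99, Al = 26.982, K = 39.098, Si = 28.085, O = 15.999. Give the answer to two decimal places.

47.61 weight percent

Molar mass of (Na0.59K0.41)AlSi3O8: 0.59·22.99 + 0.41·39.098 + 1·26.982 + 3·28.085 + 8·15.999 = 268.823 g/mol.
Mass of O per formula unit: 8 × 15.999 = 127.992 g.
Weight fraction O = 127.992 / 268.823 = 0.4761.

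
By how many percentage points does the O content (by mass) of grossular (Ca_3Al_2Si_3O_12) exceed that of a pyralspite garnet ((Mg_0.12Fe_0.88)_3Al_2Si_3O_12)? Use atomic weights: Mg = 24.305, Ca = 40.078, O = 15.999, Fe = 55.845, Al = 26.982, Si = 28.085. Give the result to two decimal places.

First mineral: 191.988 g O in 450.441 g formula = 42.62 wt% O.
Second mineral: 191.988 g O in 486.388 g formula = 39.47 wt% O.
42.62% − 39.47% gives a difference of 3.15 percentage points.

3.15 percentage points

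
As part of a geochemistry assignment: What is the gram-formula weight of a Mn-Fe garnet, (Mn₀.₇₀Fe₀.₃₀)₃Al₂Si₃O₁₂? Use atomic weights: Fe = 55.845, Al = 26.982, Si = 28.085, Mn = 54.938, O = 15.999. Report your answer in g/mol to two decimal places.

Mn: 2.10 × 54.938 = 115.3698
Fe: 0.90 × 55.845 = 50.2605
Al: 2 × 26.982 = 53.9640
Si: 3 × 28.085 = 84.2550
O: 12 × 15.999 = 191.9880
Summing the contributions gives the formula mass.

495.84 g/mol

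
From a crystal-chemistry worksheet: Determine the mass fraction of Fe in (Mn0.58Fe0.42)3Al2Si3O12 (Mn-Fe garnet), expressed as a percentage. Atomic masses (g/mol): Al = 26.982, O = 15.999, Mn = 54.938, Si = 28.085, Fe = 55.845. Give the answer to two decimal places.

Molar mass of (Mn0.58Fe0.42)3Al2Si3O12: 1.74×54.938 + 1.26×55.845 + 2×26.982 + 3×28.085 + 12×15.999 = 496.164 g/mol.
Mass of Fe per formula unit: 1.26 × 55.845 = 70.365 g.
Weight fraction Fe = 70.365 / 496.164 = 0.1418.

14.18 mass %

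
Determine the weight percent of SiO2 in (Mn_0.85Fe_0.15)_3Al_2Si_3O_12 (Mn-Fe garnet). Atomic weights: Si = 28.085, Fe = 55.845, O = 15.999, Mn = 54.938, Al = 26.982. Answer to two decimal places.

Formula mass = 495.429 g/mol.
3 Si → 3.0000 mol SiO2 per formula unit; M(SiO2) = 60.083, so SiO2 mass = 180.249 g.
180.249/495.429 × 100 = 36.38 wt%.

36.38 wt%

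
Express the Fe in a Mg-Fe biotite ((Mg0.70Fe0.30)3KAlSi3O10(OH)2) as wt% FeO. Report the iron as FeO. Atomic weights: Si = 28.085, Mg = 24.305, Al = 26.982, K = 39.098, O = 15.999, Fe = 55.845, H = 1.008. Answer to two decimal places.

14.51 wt%

Formula mass = 445.640 g/mol.
0.90 Fe → 0.9000 mol FeO per formula unit; M(FeO) = 71.844, so FeO mass = 64.660 g.
64.660/445.640 × 100 = 14.51 wt%.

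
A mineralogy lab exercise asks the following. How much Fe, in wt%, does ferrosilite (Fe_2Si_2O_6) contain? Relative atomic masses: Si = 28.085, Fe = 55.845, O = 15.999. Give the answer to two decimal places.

Formula mass = 2×55.845 + 2×28.085 + 6×15.999 = 263.854 g/mol, of which 111.690 g is Fe.
So Fe makes up 111.690/263.854 = 0.4233 of the mass, i.e. 42.33%.

42.33 wt%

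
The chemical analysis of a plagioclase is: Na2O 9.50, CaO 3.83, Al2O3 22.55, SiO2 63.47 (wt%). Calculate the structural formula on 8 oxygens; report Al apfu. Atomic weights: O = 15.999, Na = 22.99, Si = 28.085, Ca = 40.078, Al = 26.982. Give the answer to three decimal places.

9.50 wt% Na2O ÷ 61.979 g/mol = 0.15328 mol, giving 0.30656 Na and 0.15328 O.
3.83 wt% CaO ÷ 56.077 g/mol = 0.06830 mol, giving 0.06830 Ca and 0.06830 O.
22.55 wt% Al2O3 ÷ 101.961 g/mol = 0.22116 mol, giving 0.44232 Al and 0.66348 O.
63.47 wt% SiO2 ÷ 60.083 g/mol = 1.05637 mol, giving 1.05637 Si and 2.11274 O.
Oxygen sums to 2.99780; scaling by 8/2.99780 = 2.66862 puts the formula on 8 O.
Al: 0.44232 × 2.66862 = 1.180 atoms per formula unit.

1.180 Al apfu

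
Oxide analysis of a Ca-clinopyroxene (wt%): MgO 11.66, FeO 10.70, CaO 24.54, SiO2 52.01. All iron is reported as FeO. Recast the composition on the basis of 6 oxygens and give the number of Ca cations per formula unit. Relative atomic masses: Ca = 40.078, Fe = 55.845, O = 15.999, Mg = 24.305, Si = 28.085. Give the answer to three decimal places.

MgO (M=40.304): mol = 0.28930; Mg = 0.28930, O = 0.28930.
FeO (M=71.844): mol = 0.14893; Fe = 0.14893, O = 0.14893.
CaO (M=56.077): mol = 0.43761; Ca = 0.43761, O = 0.43761.
SiO2 (M=60.083): mol = 0.86564; Si = 0.86564, O = 1.73128.
ΣO = 2.60712; factor = 6/ΣO = 2.30139.
Ca apfu = 0.43761 × 2.30139 = 1.007.

1.007 Ca apfu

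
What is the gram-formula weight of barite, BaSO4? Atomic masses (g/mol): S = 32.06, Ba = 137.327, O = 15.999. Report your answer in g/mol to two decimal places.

Ba: 1 × 137.327 = 137.3270
S: 1 × 32.06 = 32.0600
O: 4 × 15.999 = 63.9960
Summing the contributions gives the formula mass.

233.38 g/mol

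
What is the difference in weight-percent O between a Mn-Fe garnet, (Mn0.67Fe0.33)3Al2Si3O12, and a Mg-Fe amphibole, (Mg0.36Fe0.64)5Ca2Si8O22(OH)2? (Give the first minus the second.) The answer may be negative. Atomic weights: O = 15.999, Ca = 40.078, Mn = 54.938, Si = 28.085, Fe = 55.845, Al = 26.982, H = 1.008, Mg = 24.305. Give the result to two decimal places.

-3.33 percentage points

O in (Mn0.67Fe0.33)3Al2Si3O12: molar mass 495.919 g/mol; 12×15.999 = 191.988 g → 38.71 wt%.
O in (Mg0.36Fe0.64)5Ca2Si8O22(OH)2: molar mass 913.281 g/mol; 24×15.999 = 383.976 g → 42.04 wt%.
Difference = 38.71 − 42.04 = -3.33 percentage points.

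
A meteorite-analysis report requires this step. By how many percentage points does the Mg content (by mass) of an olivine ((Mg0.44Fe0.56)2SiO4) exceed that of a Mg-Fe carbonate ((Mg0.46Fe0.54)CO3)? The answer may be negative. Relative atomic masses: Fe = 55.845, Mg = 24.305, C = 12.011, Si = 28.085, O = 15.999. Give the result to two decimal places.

1.12 percentage points

Mg in (Mg0.44Fe0.56)2SiO4: molar mass 176.016 g/mol; 0.88×24.305 = 21.388 g → 12.15 wt%.
Mg in (Mg0.46Fe0.54)CO3: molar mass 101.345 g/mol; 0.46×24.305 = 11.180 g → 11.03 wt%.
Difference = 12.15 − 11.03 = 1.12 percentage points.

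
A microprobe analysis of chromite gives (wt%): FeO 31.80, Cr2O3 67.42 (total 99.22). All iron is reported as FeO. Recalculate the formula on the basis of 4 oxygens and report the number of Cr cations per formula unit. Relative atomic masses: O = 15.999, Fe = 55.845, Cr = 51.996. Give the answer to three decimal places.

31.80 wt% FeO ÷ 71.844 g/mol = 0.44263 mol, giving 0.44263 Fe and 0.44263 O.
67.42 wt% Cr2O3 ÷ 151.989 g/mol = 0.44358 mol, giving 0.88716 Cr and 1.33074 O.
Oxygen sums to 1.77337; scaling by 4/1.77337 = 2.25559 puts the formula on 4 O.
Cr: 0.88716 × 2.25559 = 2.001 atoms per formula unit.

2.001 Cr apfu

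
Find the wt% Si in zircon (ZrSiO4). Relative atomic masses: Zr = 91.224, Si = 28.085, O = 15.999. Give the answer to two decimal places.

15.32 wt%

Molar mass of ZrSiO4: 1×91.224 + 1×28.085 + 4×15.999 = 183.305 g/mol.
Mass of Si per formula unit: 1 × 28.085 = 28.085 g.
Weight fraction Si = 28.085 / 183.305 = 0.1532.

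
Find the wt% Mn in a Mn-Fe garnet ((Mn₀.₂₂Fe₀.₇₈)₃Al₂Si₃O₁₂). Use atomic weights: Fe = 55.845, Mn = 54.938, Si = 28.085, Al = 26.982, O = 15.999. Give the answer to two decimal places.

7.29 weight percent

M((Mn₀.₂₂Fe₀.₇₈)₃Al₂Si₃O₁₂) = 497.143 g/mol.
Mn contributes 0.66 × 54.938 = 36.259 g per mole.
36.259/497.143 = 0.0729 → 7.29%.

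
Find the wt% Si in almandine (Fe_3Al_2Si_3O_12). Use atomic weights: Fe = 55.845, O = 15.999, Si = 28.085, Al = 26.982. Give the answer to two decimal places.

16.93 mass %

Formula mass = 3·55.845 + 2·26.982 + 3·28.085 + 12·15.999 = 497.742 g/mol, of which 84.255 g is Si.
So Si makes up 84.255/497.742 = 0.1693 of the mass, i.e. 16.93%.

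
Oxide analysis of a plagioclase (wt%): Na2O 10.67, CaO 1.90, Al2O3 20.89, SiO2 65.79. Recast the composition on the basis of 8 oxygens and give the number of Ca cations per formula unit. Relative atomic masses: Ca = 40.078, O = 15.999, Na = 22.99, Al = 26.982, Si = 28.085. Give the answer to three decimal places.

0.090 Ca apfu

10.67 wt% Na2O ÷ 61.979 g/mol = 0.17216 mol, giving 0.34432 Na and 0.17216 O.
1.90 wt% CaO ÷ 56.077 g/mol = 0.03388 mol, giving 0.03388 Ca and 0.03388 O.
20.89 wt% Al2O3 ÷ 101.961 g/mol = 0.20488 mol, giving 0.40976 Al and 0.61464 O.
65.79 wt% SiO2 ÷ 60.083 g/mol = 1.09499 mol, giving 1.09499 Si and 2.18998 O.
Oxygen sums to 3.01066; scaling by 8/3.01066 = 2.65722 puts the formula on 8 O.
Ca: 0.03388 × 2.65722 = 0.090 atoms per formula unit.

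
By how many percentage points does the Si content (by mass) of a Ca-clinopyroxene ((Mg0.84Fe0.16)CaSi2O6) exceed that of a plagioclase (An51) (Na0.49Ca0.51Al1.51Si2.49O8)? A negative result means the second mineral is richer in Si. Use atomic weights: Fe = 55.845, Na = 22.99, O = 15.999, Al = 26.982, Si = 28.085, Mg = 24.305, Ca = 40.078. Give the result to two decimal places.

-0.52 percentage points

First mineral: 56.170 g Si in 221.593 g formula = 25.35 wt% Si.
Second mineral: 69.932 g Si in 270.371 g formula = 25.87 wt% Si.
25.35% − 25.87% gives a difference of -0.52 percentage points.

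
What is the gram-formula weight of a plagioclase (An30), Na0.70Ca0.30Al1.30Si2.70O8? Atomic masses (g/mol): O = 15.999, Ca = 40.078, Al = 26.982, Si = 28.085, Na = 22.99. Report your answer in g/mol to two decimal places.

The formula mass is the sum 0.70×22.99 + 0.30×40.078 + 1.30×26.982 + 2.70×28.085 + 8×15.999.

267.01 g/mol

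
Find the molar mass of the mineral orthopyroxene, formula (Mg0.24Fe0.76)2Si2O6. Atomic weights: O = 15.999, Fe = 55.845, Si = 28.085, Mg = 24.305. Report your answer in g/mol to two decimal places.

248.71 g/mol

M = 0.48(24.305) + 1.52(55.845) + 2(28.085) + 6(15.999)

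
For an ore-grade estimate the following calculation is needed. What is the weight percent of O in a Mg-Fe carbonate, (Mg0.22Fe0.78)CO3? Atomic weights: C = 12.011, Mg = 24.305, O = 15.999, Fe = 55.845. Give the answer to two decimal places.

Molar mass of (Mg0.22Fe0.78)CO3: 0.22×24.305 + 0.78×55.845 + 1×12.011 + 3×15.999 = 108.914 g/mol.
Mass of O per formula unit: 3 × 15.999 = 47.997 g.
Weight fraction O = 47.997 / 108.914 = 0.4407.

44.07 wt%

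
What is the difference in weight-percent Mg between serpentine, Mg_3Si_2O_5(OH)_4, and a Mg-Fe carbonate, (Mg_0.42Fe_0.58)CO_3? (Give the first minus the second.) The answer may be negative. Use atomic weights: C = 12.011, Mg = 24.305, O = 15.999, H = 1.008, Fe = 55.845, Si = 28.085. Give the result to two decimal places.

M(Mg_3Si_2O_5(OH)_4) = 277.108 g/mol, so wt% Mg = 72.915/277.108 × 100 = 26.31%.
M((Mg_0.42Fe_0.58)CO_3) = 102.606 g/mol, so wt% Mg = 10.208/102.606 × 100 = 9.95%.
26.31 − 9.95 = 16.36 pp.

16.36 percentage points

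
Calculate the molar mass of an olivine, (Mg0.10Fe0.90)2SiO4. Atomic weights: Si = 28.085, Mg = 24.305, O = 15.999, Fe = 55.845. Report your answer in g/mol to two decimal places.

197.46 g/mol

Mg: 0.20 × 24.305 = 4.8610
Fe: 1.80 × 55.845 = 100.5210
Si: 1 × 28.085 = 28.0850
O: 4 × 15.999 = 63.9960
Summing the contributions gives the formula mass.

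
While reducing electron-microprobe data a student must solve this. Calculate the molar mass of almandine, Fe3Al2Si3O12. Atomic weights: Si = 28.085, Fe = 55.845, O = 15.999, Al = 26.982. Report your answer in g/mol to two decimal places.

497.74 g/mol

The formula mass is the sum 3·55.845 + 2·26.982 + 3·28.085 + 12·15.999.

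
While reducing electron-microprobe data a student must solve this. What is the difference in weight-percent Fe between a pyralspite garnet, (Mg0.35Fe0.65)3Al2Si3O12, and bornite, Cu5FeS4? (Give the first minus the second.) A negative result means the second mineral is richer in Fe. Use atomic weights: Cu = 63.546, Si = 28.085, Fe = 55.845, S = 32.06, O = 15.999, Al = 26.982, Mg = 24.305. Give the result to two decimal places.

Fe in (Mg0.35Fe0.65)3Al2Si3O12: molar mass 464.625 g/mol; 1.95×55.845 = 108.898 g → 23.44 wt%.
Fe in Cu5FeS4: molar mass 501.815 g/mol; 1×55.845 = 55.845 g → 11.13 wt%.
Difference = 23.44 − 11.13 = 12.31 percentage points.

12.31 percentage points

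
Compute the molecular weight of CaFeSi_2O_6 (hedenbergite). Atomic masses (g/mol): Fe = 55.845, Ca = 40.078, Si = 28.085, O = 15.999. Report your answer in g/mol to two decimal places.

The formula mass is the sum 1·40.078 + 1·55.845 + 2·28.085 + 6·15.999.

248.09 g/mol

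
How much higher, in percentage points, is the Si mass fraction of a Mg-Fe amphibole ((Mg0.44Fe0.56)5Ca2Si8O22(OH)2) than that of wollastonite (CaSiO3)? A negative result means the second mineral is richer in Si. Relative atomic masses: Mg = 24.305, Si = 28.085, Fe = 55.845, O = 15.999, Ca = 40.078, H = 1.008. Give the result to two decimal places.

0.77 percentage points

Si in (Mg0.44Fe0.56)5Ca2Si8O22(OH)2: molar mass 900.665 g/mol; 8×28.085 = 224.680 g → 24.95 wt%.
Si in CaSiO3: molar mass 116.160 g/mol; 1×28.085 = 28.085 g → 24.18 wt%.
Difference = 24.95 − 24.18 = 0.77 percentage points.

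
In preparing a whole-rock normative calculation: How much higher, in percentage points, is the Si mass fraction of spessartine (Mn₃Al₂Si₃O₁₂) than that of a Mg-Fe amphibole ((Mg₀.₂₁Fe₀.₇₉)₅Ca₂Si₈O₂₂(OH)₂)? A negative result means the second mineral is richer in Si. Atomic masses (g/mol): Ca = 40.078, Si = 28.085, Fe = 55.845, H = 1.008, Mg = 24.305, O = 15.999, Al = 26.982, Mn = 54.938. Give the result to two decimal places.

-6.96 percentage points

First mineral: 84.255 g Si in 495.021 g formula = 17.02 wt% Si.
Second mineral: 224.680 g Si in 936.936 g formula = 23.98 wt% Si.
17.02% − 23.98% gives a difference of -6.96 percentage points.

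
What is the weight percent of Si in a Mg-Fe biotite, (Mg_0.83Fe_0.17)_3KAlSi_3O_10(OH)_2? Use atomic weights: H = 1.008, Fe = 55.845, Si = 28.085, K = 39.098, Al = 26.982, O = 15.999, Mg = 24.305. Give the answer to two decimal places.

19.44 mass %

Formula mass = 2.49·24.305 + 0.51·55.845 + 1·39.098 + 1·26.982 + 3·28.085 + 12·15.999 + 2·1.008 = 433.339 g/mol, of which 84.255 g is Si.
So Si makes up 84.255/433.339 = 0.1944 of the mass, i.e. 19.44%.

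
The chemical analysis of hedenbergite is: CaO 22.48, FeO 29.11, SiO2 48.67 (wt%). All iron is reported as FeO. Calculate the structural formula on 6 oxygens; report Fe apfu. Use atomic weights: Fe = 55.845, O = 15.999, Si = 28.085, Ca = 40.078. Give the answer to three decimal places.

1.002 Fe apfu

CaO: 22.48/56.077 = 0.40088 mol → 0.40088 mol Ca, 0.40088 mol O.
FeO: 29.11/71.844 = 0.40518 mol → 0.40518 mol Fe, 0.40518 mol O.
SiO2: 48.67/60.083 = 0.81005 mol → 0.81005 mol Si, 1.62010 mol O.
Total oxygen = 2.42616 mol. Normalization factor = 6/2.42616 = 2.47304.
Fe per 6 O = 0.40518 × 2.47304 = 1.002.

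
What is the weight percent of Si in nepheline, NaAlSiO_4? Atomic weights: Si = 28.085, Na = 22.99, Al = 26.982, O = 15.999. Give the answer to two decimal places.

19.77 weight percent

Formula mass = 1×22.99 + 1×26.982 + 1×28.085 + 4×15.999 = 142.053 g/mol, of which 28.085 g is Si.
So Si makes up 28.085/142.053 = 0.1977 of the mass, i.e. 19.77%.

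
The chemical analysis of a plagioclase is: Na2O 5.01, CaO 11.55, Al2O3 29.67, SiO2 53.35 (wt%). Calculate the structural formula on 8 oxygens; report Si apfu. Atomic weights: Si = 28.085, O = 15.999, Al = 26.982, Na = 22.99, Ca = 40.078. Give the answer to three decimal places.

Na2O (M=61.979): mol = 0.08083; Na = 0.16166, O = 0.08083.
CaO (M=56.077): mol = 0.20597; Ca = 0.20597, O = 0.20597.
Al2O3 (M=101.961): mol = 0.29099; Al = 0.58198, O = 0.87297.
SiO2 (M=60.083): mol = 0.88794; Si = 0.88794, O = 1.77588.
ΣO = 2.93565; factor = 8/ΣO = 2.72512.
Si apfu = 0.88794 × 2.72512 = 2.420.

2.420 Si apfu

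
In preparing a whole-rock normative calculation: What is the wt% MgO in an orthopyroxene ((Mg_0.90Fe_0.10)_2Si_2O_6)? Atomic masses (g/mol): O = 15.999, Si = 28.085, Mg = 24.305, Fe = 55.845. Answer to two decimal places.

35.03 wt%

M((Mg_0.90Fe_0.10)_2Si_2O_6) = 207.082 g/mol; M(MgO) = 40.304 g/mol.
Moles MgO per formula unit = 1.80 Mg ÷ 1 = 1.8000.
MgO fraction = (1.8000 × 40.304) / 207.082 = 72.547/207.082 = 0.3503.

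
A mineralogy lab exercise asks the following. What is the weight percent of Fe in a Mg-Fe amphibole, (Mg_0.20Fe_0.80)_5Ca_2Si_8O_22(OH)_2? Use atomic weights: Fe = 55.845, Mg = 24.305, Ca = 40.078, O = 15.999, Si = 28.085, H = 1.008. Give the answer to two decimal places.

23.80 mass %

Molar mass of (Mg_0.20Fe_0.80)_5Ca_2Si_8O_22(OH)_2: 1*24.305 + 4*55.845 + 2*40.078 + 8*28.085 + 24*15.999 + 2*1.008 = 938.513 g/mol.
Mass of Fe per formula unit: 4 × 55.845 = 223.380 g.
Weight fraction Fe = 223.380 / 938.513 = 0.2380.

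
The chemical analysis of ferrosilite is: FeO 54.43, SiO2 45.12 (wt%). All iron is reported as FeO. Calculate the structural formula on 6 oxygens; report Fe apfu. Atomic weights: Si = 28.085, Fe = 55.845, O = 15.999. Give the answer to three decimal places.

2.012 Fe apfu

54.43 wt% FeO ÷ 71.844 g/mol = 0.75761 mol, giving 0.75761 Fe and 0.75761 O.
45.12 wt% SiO2 ÷ 60.083 g/mol = 0.75096 mol, giving 0.75096 Si and 1.50192 O.
Oxygen sums to 2.25953; scaling by 6/2.25953 = 2.65542 puts the formula on 6 O.
Fe: 0.75761 × 2.65542 = 2.012 atoms per formula unit.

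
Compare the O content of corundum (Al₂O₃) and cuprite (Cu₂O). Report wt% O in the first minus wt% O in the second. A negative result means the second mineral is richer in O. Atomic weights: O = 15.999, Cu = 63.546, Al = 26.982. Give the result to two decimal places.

O in Al₂O₃: molar mass 101.961 g/mol; 3×15.999 = 47.997 g → 47.07 wt%.
O in Cu₂O: molar mass 143.091 g/mol; 1×15.999 = 15.999 g → 11.18 wt%.
Difference = 47.07 − 11.18 = 35.89 percentage points.

35.89 percentage points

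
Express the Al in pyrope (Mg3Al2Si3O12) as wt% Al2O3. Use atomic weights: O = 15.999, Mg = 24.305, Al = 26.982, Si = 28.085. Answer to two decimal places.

25.29 wt%

Molar mass of Mg3Al2Si3O12 = 3×24.305 + 2×26.982 + 3×28.085 + 12×15.999 = 403.122 g/mol.
Each formula unit contains 2 Al, equivalent to 2/2 = 1.0000 mol Al2O3.
M(Al2O3) = 2×26.982 + 3×15.999 = 101.961 g/mol.
Mass of Al2O3 per formula unit = 1.0000 × 101.961 = 101.961 g.
Al2O3 wt% = 101.961 / 403.122 × 100 = 25.29%.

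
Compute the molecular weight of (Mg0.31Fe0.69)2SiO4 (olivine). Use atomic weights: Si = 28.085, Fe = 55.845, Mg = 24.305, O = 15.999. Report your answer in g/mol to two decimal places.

184.22 g/mol

M = 0.62×24.305 + 1.38×55.845 + 1×28.085 + 4×15.999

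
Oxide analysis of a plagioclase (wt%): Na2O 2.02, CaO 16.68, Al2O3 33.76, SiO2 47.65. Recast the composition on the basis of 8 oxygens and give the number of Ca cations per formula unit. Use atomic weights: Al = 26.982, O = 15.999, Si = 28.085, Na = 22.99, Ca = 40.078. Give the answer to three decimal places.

2.02 wt% Na2O ÷ 61.979 g/mol = 0.03259 mol, giving 0.06518 Na and 0.03259 O.
16.68 wt% CaO ÷ 56.077 g/mol = 0.29745 mol, giving 0.29745 Ca and 0.29745 O.
33.76 wt% Al2O3 ÷ 101.961 g/mol = 0.33111 mol, giving 0.66222 Al and 0.99333 O.
47.65 wt% SiO2 ÷ 60.083 g/mol = 0.79307 mol, giving 0.79307 Si and 1.58614 O.
Oxygen sums to 2.90951; scaling by 8/2.90951 = 2.74960 puts the formula on 8 O.
Ca: 0.29745 × 2.74960 = 0.818 atoms per formula unit.

0.818 Ca apfu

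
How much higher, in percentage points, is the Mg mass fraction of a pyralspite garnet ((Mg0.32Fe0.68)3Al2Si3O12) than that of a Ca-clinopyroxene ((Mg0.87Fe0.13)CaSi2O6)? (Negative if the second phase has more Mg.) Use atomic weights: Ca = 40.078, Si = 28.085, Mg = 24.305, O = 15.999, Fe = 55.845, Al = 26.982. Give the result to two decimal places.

-4.59 percentage points

M((Mg0.32Fe0.68)3Al2Si3O12) = 467.464 g/mol, so wt% Mg = 23.333/467.464 × 100 = 4.99%.
M((Mg0.87Fe0.13)CaSi2O6) = 220.647 g/mol, so wt% Mg = 21.145/220.647 × 100 = 9.58%.
4.99 − 9.58 = -4.59 pp.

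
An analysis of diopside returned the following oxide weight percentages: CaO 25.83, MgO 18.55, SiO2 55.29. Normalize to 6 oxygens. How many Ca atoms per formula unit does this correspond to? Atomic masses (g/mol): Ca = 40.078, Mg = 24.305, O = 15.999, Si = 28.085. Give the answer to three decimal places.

CaO: 25.83/56.077 = 0.46062 mol → 0.46062 mol Ca, 0.46062 mol O.
MgO: 18.55/40.304 = 0.46025 mol → 0.46025 mol Mg, 0.46025 mol O.
SiO2: 55.29/60.083 = 0.92023 mol → 0.92023 mol Si, 1.84046 mol O.
Total oxygen = 2.76133 mol. Normalization factor = 6/2.76133 = 2.17287.
Ca per 6 O = 0.46062 × 2.17287 = 1.001.

1.001 Ca apfu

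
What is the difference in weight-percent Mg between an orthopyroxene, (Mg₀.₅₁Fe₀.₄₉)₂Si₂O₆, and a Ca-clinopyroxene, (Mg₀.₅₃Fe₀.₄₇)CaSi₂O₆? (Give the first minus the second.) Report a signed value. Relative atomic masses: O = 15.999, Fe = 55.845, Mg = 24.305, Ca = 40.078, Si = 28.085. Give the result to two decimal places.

5.13 percentage points

First mineral: 24.791 g Mg in 231.683 g formula = 10.70 wt% Mg.
Second mineral: 12.882 g Mg in 231.371 g formula = 5.57 wt% Mg.
10.70% − 5.57% gives a difference of 5.13 percentage points.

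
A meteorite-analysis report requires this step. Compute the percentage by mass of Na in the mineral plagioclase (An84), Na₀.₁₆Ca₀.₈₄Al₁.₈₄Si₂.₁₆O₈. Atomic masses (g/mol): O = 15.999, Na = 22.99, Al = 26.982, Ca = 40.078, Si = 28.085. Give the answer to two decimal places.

Molar mass of Na₀.₁₆Ca₀.₈₄Al₁.₈₄Si₂.₁₆O₈: 0.16×22.99 + 0.84×40.078 + 1.84×26.982 + 2.16×28.085 + 8×15.999 = 275.646 g/mol.
Mass of Na per formula unit: 0.16 × 22.99 = 3.678 g.
Weight fraction Na = 3.678 / 275.646 = 0.0133.

1.33 wt%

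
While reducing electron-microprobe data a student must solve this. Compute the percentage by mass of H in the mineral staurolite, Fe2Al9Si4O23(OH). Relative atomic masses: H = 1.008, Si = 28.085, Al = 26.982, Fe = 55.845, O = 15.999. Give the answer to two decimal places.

Formula mass = 2*55.845 + 9*26.982 + 4*28.085 + 24*15.999 + 1*1.008 = 851.852 g/mol, of which 1.008 g is H.
So H makes up 1.008/851.852 = 0.0012 of the mass, i.e. 0.12%.

0.12 wt%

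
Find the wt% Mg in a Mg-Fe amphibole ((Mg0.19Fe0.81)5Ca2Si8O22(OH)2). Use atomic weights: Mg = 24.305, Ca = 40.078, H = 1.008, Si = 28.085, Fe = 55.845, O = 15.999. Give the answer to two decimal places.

Molar mass of (Mg0.19Fe0.81)5Ca2Si8O22(OH)2: 0.95*24.305 + 4.05*55.845 + 2*40.078 + 8*28.085 + 24*15.999 + 2*1.008 = 940.090 g/mol.
Mass of Mg per formula unit: 0.95 × 24.305 = 23.090 g.
Weight fraction Mg = 23.090 / 940.090 = 0.0246.

2.46 weight percent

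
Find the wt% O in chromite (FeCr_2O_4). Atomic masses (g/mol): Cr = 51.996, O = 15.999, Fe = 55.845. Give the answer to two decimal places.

28.59 weight percent

Molar mass of FeCr_2O_4: 1×55.845 + 2×51.996 + 4×15.999 = 223.833 g/mol.
Mass of O per formula unit: 4 × 15.999 = 63.996 g.
Weight fraction O = 63.996 / 223.833 = 0.2859.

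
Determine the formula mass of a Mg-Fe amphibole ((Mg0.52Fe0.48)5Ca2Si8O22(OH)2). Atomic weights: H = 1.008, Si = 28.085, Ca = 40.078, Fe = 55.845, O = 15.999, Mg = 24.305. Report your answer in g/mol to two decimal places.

M = 2.60×24.305 + 2.40×55.845 + 2×40.078 + 8×28.085 + 24×15.999 + 2×1.008

888.05 g/mol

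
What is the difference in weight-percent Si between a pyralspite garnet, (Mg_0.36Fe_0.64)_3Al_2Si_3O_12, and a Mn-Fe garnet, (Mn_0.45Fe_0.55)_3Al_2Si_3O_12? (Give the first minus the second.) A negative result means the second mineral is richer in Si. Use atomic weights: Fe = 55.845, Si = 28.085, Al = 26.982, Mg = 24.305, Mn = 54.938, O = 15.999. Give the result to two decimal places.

1.20 percentage points

First mineral: 84.255 g Si in 463.679 g formula = 18.17 wt% Si.
Second mineral: 84.255 g Si in 496.518 g formula = 16.97 wt% Si.
18.17% − 16.97% gives a difference of 1.20 percentage points.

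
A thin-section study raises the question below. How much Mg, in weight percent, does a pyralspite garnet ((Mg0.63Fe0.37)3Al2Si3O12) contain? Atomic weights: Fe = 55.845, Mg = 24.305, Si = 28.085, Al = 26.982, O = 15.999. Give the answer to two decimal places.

Molar mass of (Mg0.63Fe0.37)3Al2Si3O12: 1.89×24.305 + 1.11×55.845 + 2×26.982 + 3×28.085 + 12×15.999 = 438.131 g/mol.
Mass of Mg per formula unit: 1.89 × 24.305 = 45.936 g.
Weight fraction Mg = 45.936 / 438.131 = 0.1048.

10.48 weight percent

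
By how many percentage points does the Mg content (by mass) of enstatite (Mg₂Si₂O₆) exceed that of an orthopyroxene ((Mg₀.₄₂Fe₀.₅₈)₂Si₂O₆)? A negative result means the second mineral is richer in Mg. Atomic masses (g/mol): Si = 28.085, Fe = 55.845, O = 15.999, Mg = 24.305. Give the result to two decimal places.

15.61 percentage points

M(Mg₂Si₂O₆) = 200.774 g/mol, so wt% Mg = 48.610/200.774 × 100 = 24.21%.
M((Mg₀.₄₂Fe₀.₅₈)₂Si₂O₆) = 237.360 g/mol, so wt% Mg = 20.416/237.360 × 100 = 8.60%.
24.21 − 8.60 = 15.61 pp.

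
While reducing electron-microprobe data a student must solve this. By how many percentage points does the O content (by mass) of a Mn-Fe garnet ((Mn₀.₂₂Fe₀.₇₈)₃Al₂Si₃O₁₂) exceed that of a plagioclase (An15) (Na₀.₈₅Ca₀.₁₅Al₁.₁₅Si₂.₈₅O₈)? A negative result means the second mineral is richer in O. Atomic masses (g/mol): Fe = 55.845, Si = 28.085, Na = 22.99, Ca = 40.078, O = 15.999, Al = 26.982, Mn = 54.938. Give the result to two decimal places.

-9.75 percentage points

First mineral: 191.988 g O in 497.143 g formula = 38.62 wt% O.
Second mineral: 127.992 g O in 264.617 g formula = 48.37 wt% O.
38.62% − 48.37% gives a difference of -9.75 percentage points.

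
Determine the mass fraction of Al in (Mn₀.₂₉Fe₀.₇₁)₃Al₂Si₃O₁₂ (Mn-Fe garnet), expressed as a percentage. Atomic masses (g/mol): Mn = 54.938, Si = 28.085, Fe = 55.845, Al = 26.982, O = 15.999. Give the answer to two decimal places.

Molar mass of (Mn₀.₂₉Fe₀.₇₁)₃Al₂Si₃O₁₂: 0.87*54.938 + 2.13*55.845 + 2*26.982 + 3*28.085 + 12*15.999 = 496.953 g/mol.
Mass of Al per formula unit: 2 × 26.982 = 53.964 g.
Weight fraction Al = 53.964 / 496.953 = 0.1086.

10.86 mass %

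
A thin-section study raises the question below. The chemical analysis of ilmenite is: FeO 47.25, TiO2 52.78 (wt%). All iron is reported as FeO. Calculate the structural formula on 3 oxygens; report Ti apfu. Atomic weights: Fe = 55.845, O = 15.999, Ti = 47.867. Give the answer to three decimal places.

1.002 Ti apfu

FeO: 47.25/71.844 = 0.65767 mol → 0.65767 mol Fe, 0.65767 mol O.
TiO2: 52.78/79.865 = 0.66087 mol → 0.66087 mol Ti, 1.32174 mol O.
Total oxygen = 1.97941 mol. Normalization factor = 3/1.97941 = 1.51560.
Ti per 3 O = 0.66087 × 1.51560 = 1.002.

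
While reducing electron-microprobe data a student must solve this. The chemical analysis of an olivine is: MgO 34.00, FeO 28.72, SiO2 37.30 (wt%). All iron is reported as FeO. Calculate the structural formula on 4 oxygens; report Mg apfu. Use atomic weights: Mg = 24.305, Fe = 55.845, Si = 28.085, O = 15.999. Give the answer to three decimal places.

1.358 Mg apfu

MgO (M=40.304): mol = 0.84359; Mg = 0.84359, O = 0.84359.
FeO (M=71.844): mol = 0.39976; Fe = 0.39976, O = 0.39976.
SiO2 (M=60.083): mol = 0.62081; Si = 0.62081, O = 1.24162.
ΣO = 2.48497; factor = 4/ΣO = 1.60968.
Mg apfu = 0.84359 × 1.60968 = 1.358.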